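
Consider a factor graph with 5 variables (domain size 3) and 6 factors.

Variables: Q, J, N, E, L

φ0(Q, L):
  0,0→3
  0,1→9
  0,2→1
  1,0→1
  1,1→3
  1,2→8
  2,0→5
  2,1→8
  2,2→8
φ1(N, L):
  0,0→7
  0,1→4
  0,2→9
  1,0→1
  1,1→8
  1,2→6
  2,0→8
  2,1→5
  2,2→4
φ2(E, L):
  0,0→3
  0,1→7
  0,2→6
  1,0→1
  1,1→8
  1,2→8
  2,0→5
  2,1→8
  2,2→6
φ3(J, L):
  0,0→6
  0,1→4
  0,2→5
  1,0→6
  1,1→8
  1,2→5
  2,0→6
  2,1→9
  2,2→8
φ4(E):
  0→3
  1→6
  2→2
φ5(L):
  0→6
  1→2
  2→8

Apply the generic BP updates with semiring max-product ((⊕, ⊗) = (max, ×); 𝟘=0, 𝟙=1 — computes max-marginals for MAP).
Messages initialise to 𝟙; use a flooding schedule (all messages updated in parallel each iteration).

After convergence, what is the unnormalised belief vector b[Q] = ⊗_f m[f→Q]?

b[Q] = [62208, 221184, 221184]

init: all messages = 𝟙 over 3 values
r1 m[φ0→Q] = [9, 8, 8]
r1 m[φ0→L] = [5, 9, 8]
r1 m[φ1→N] = [9, 8, 8]
r1 m[φ1→L] = [8, 8, 9]
r1 m[φ2→E] = [7, 8, 8]
r1 m[φ2→L] = [5, 8, 8]
r1 m[φ3→J] = [6, 8, 9]
r1 m[φ3→L] = [6, 9, 8]
r1 m[φ4→E] = [3, 6, 2]
r1 m[φ5→L] = [6, 2, 8]
r1 m[Q→φ0] = [1, 1, 1]
r1 m[J→φ3] = [1, 1, 1]
r1 m[N→φ1] = [1, 1, 1]
r1 m[E→φ2] = [1, 1, 1]
r1 m[E→φ4] = [1, 1, 1]
r1 m[L→φ0] = [1, 1, 1]
r1 m[L→φ1] = [1, 1, 1]
r1 m[L→φ2] = [1, 1, 1]
r1 m[L→φ3] = [1, 1, 1]
r1 m[L→φ5] = [1, 1, 1]
r2 m[φ0→Q] = [9, 8, 8]
r2 m[φ0→L] = [5, 9, 8]
r2 m[φ1→N] = [9, 8, 8]
r2 m[φ1→L] = [8, 8, 9]
r2 m[φ2→E] = [7, 8, 8]
r2 m[φ2→L] = [5, 8, 8]
r2 m[φ3→J] = [6, 8, 9]
r2 m[φ3→L] = [6, 9, 8]
r2 m[φ4→E] = [3, 6, 2]
r2 m[φ5→L] = [6, 2, 8]
r2 m[Q→φ0] = [1, 1, 1]
r2 m[J→φ3] = [1, 1, 1]
r2 m[N→φ1] = [1, 1, 1]
r2 m[E→φ2] = [3, 6, 2]
r2 m[E→φ4] = [7, 8, 8]
r2 m[L→φ0] = [1440, 1152, 4608]
r2 m[L→φ1] = [900, 1296, 4096]
r2 m[L→φ2] = [1440, 1296, 4608]
r2 m[L→φ3] = [1200, 1152, 4608]
r2 m[L→φ5] = [1200, 5184, 4608]
r3 m[φ0→Q] = [10368, 36864, 36864]
r3 m[φ0→L] = [5, 9, 8]
r3 m[φ1→N] = [36864, 24576, 16384]
r3 m[φ1→L] = [8, 8, 9]
r3 m[φ2→E] = [27648, 36864, 27648]
r3 m[φ2→L] = [10, 48, 48]
r3 m[φ3→J] = [23040, 23040, 36864]
r3 m[φ3→L] = [6, 9, 8]
r3 m[φ4→E] = [3, 6, 2]
r3 m[φ5→L] = [6, 2, 8]
r3 m[Q→φ0] = [1, 1, 1]
r3 m[J→φ3] = [1, 1, 1]
r3 m[N→φ1] = [1, 1, 1]
r3 m[E→φ2] = [3, 6, 2]
r3 m[E→φ4] = [7, 8, 8]
r3 m[L→φ0] = [1440, 1152, 4608]
r3 m[L→φ1] = [900, 1296, 4096]
r3 m[L→φ2] = [1440, 1296, 4608]
r3 m[L→φ3] = [1200, 1152, 4608]
r3 m[L→φ5] = [1200, 5184, 4608]
r4 m[φ0→Q] = [10368, 36864, 36864]
r4 m[φ0→L] = [5, 9, 8]
r4 m[φ1→N] = [36864, 24576, 16384]
r4 m[φ1→L] = [8, 8, 9]
r4 m[φ2→E] = [27648, 36864, 27648]
r4 m[φ2→L] = [10, 48, 48]
r4 m[φ3→J] = [23040, 23040, 36864]
r4 m[φ3→L] = [6, 9, 8]
r4 m[φ4→E] = [3, 6, 2]
r4 m[φ5→L] = [6, 2, 8]
r4 m[Q→φ0] = [1, 1, 1]
r4 m[J→φ3] = [1, 1, 1]
r4 m[N→φ1] = [1, 1, 1]
r4 m[E→φ2] = [3, 6, 2]
r4 m[E→φ4] = [27648, 36864, 27648]
r4 m[L→φ0] = [2880, 6912, 27648]
r4 m[L→φ1] = [1800, 7776, 24576]
r4 m[L→φ2] = [1440, 1296, 4608]
r4 m[L→φ3] = [2400, 6912, 27648]
r4 m[L→φ5] = [2400, 31104, 27648]
r5 m[φ0→Q] = [62208, 221184, 221184]
r5 m[φ0→L] = [5, 9, 8]
r5 m[φ1→N] = [221184, 147456, 98304]
r5 m[φ1→L] = [8, 8, 9]
r5 m[φ2→E] = [27648, 36864, 27648]
r5 m[φ2→L] = [10, 48, 48]
r5 m[φ3→J] = [138240, 138240, 221184]
r5 m[φ3→L] = [6, 9, 8]
r5 m[φ4→E] = [3, 6, 2]
r5 m[φ5→L] = [6, 2, 8]
r5 m[Q→φ0] = [1, 1, 1]
r5 m[J→φ3] = [1, 1, 1]
r5 m[N→φ1] = [1, 1, 1]
r5 m[E→φ2] = [3, 6, 2]
r5 m[E→φ4] = [27648, 36864, 27648]
r5 m[L→φ0] = [2880, 6912, 27648]
r5 m[L→φ1] = [1800, 7776, 24576]
r5 m[L→φ2] = [1440, 1296, 4608]
r5 m[L→φ3] = [2400, 6912, 27648]
r5 m[L→φ5] = [2400, 31104, 27648]
r6 m[φ0→Q] = [62208, 221184, 221184]
r6 m[φ0→L] = [5, 9, 8]
r6 m[φ1→N] = [221184, 147456, 98304]
r6 m[φ1→L] = [8, 8, 9]
r6 m[φ2→E] = [27648, 36864, 27648]
r6 m[φ2→L] = [10, 48, 48]
r6 m[φ3→J] = [138240, 138240, 221184]
r6 m[φ3→L] = [6, 9, 8]
r6 m[φ4→E] = [3, 6, 2]
r6 m[φ5→L] = [6, 2, 8]
r6 m[Q→φ0] = [1, 1, 1]
r6 m[J→φ3] = [1, 1, 1]
r6 m[N→φ1] = [1, 1, 1]
r6 m[E→φ2] = [3, 6, 2]
r6 m[E→φ4] = [27648, 36864, 27648]
r6 m[L→φ0] = [2880, 6912, 27648]
r6 m[L→φ1] = [1800, 7776, 24576]
r6 m[L→φ2] = [1440, 1296, 4608]
r6 m[L→φ3] = [2400, 6912, 27648]
r6 m[L→φ5] = [2400, 31104, 27648]
fixed point reached at round 6
b[Q] = ⊗ incoming = [62208, 221184, 221184]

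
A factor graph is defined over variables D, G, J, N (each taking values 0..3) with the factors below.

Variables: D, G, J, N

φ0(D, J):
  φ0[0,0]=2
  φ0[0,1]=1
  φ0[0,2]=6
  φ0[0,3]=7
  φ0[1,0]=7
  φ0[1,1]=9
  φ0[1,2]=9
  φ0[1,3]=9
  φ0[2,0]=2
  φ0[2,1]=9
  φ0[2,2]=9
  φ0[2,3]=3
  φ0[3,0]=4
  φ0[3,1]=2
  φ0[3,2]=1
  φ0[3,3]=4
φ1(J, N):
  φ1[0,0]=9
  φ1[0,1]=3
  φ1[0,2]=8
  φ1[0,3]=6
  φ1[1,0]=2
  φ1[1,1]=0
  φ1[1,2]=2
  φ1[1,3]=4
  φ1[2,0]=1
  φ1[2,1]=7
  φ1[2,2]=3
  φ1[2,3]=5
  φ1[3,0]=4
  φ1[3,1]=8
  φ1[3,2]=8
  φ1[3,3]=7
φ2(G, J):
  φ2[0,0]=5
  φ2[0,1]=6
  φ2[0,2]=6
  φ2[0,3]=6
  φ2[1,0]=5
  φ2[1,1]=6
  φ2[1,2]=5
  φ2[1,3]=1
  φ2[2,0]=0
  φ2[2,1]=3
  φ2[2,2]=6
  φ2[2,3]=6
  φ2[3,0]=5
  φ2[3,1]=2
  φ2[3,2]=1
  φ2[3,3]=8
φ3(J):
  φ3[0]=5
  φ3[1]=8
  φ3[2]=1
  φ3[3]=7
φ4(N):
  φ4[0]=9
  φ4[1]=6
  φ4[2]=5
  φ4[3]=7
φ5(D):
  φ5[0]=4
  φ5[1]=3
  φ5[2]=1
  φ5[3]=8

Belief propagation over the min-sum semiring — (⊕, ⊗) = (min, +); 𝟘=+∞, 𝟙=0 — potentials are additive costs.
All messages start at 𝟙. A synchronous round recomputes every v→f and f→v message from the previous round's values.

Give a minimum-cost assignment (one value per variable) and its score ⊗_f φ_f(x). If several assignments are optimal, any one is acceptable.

assignment: (D=2, G=2, J=0, N=1); score = 17

init: all messages = 𝟙 over 4 values
r1 m[φ0→D] = [1, 7, 2, 1]
r1 m[φ0→J] = [2, 1, 1, 3]
r1 m[φ1→J] = [3, 0, 1, 4]
r1 m[φ1→N] = [1, 0, 2, 4]
r1 m[φ2→G] = [5, 1, 0, 1]
r1 m[φ2→J] = [0, 2, 1, 1]
r1 m[φ3→J] = [5, 8, 1, 7]
r1 m[φ4→N] = [9, 6, 5, 7]
r1 m[φ5→D] = [4, 3, 1, 8]
r1 m[D→φ0] = [0, 0, 0, 0]
r1 m[D→φ5] = [0, 0, 0, 0]
r1 m[G→φ2] = [0, 0, 0, 0]
r1 m[J→φ0] = [0, 0, 0, 0]
r1 m[J→φ1] = [0, 0, 0, 0]
r1 m[J→φ2] = [0, 0, 0, 0]
r1 m[J→φ3] = [0, 0, 0, 0]
r1 m[N→φ1] = [0, 0, 0, 0]
r1 m[N→φ4] = [0, 0, 0, 0]
r2 m[φ0→D] = [1, 7, 2, 1]
r2 m[φ0→J] = [2, 1, 1, 3]
r2 m[φ1→J] = [3, 0, 1, 4]
r2 m[φ1→N] = [1, 0, 2, 4]
r2 m[φ2→G] = [5, 1, 0, 1]
r2 m[φ2→J] = [0, 2, 1, 1]
r2 m[φ3→J] = [5, 8, 1, 7]
r2 m[φ4→N] = [9, 6, 5, 7]
r2 m[φ5→D] = [4, 3, 1, 8]
r2 m[D→φ0] = [4, 3, 1, 8]
r2 m[D→φ5] = [1, 7, 2, 1]
r2 m[G→φ2] = [0, 0, 0, 0]
r2 m[J→φ0] = [8, 10, 3, 12]
r2 m[J→φ1] = [7, 11, 3, 11]
r2 m[J→φ2] = [10, 9, 3, 14]
r2 m[J→φ3] = [5, 3, 3, 8]
r2 m[N→φ1] = [9, 6, 5, 7]
r2 m[N→φ4] = [1, 0, 2, 4]
r3 m[φ0→D] = [9, 12, 10, 4]
r3 m[φ0→J] = [3, 5, 9, 4]
r3 m[φ1→J] = [9, 6, 8, 13]
r3 m[φ1→N] = [4, 10, 6, 8]
r3 m[φ2→G] = [9, 8, 9, 4]
r3 m[φ2→J] = [0, 2, 1, 1]
r3 m[φ3→J] = [5, 8, 1, 7]
r3 m[φ4→N] = [9, 6, 5, 7]
r3 m[φ5→D] = [4, 3, 1, 8]
r3 m[D→φ0] = [4, 3, 1, 8]
r3 m[D→φ5] = [1, 7, 2, 1]
r3 m[G→φ2] = [0, 0, 0, 0]
r3 m[J→φ0] = [8, 10, 3, 12]
r3 m[J→φ1] = [7, 11, 3, 11]
r3 m[J→φ2] = [10, 9, 3, 14]
r3 m[J→φ3] = [5, 3, 3, 8]
r3 m[N→φ1] = [9, 6, 5, 7]
r3 m[N→φ4] = [1, 0, 2, 4]
r4 m[φ0→D] = [9, 12, 10, 4]
r4 m[φ0→J] = [3, 5, 9, 4]
r4 m[φ1→J] = [9, 6, 8, 13]
r4 m[φ1→N] = [4, 10, 6, 8]
r4 m[φ2→G] = [9, 8, 9, 4]
r4 m[φ2→J] = [0, 2, 1, 1]
r4 m[φ3→J] = [5, 8, 1, 7]
r4 m[φ4→N] = [9, 6, 5, 7]
r4 m[φ5→D] = [4, 3, 1, 8]
r4 m[D→φ0] = [4, 3, 1, 8]
r4 m[D→φ5] = [9, 12, 10, 4]
r4 m[G→φ2] = [0, 0, 0, 0]
r4 m[J→φ0] = [14, 16, 10, 21]
r4 m[J→φ1] = [8, 15, 11, 12]
r4 m[J→φ2] = [17, 19, 18, 24]
r4 m[J→φ3] = [12, 13, 18, 18]
r4 m[N→φ1] = [9, 6, 5, 7]
r4 m[N→φ4] = [4, 10, 6, 8]
r5 m[φ0→D] = [16, 19, 16, 11]
r5 m[φ0→J] = [3, 5, 9, 4]
r5 m[φ1→J] = [9, 6, 8, 13]
r5 m[φ1→N] = [12, 11, 14, 14]
r5 m[φ2→G] = [22, 22, 17, 19]
r5 m[φ2→J] = [0, 2, 1, 1]
r5 m[φ3→J] = [5, 8, 1, 7]
r5 m[φ4→N] = [9, 6, 5, 7]
r5 m[φ5→D] = [4, 3, 1, 8]
r5 m[D→φ0] = [4, 3, 1, 8]
r5 m[D→φ5] = [9, 12, 10, 4]
r5 m[G→φ2] = [0, 0, 0, 0]
r5 m[J→φ0] = [14, 16, 10, 21]
r5 m[J→φ1] = [8, 15, 11, 12]
r5 m[J→φ2] = [17, 19, 18, 24]
r5 m[J→φ3] = [12, 13, 18, 18]
r5 m[N→φ1] = [9, 6, 5, 7]
r5 m[N→φ4] = [4, 10, 6, 8]
r6 m[φ0→D] = [16, 19, 16, 11]
r6 m[φ0→J] = [3, 5, 9, 4]
r6 m[φ1→J] = [9, 6, 8, 13]
r6 m[φ1→N] = [12, 11, 14, 14]
r6 m[φ2→G] = [22, 22, 17, 19]
r6 m[φ2→J] = [0, 2, 1, 1]
r6 m[φ3→J] = [5, 8, 1, 7]
r6 m[φ4→N] = [9, 6, 5, 7]
r6 m[φ5→D] = [4, 3, 1, 8]
r6 m[D→φ0] = [4, 3, 1, 8]
r6 m[D→φ5] = [16, 19, 16, 11]
r6 m[G→φ2] = [0, 0, 0, 0]
r6 m[J→φ0] = [14, 16, 10, 21]
r6 m[J→φ1] = [8, 15, 11, 12]
r6 m[J→φ2] = [17, 19, 18, 24]
r6 m[J→φ3] = [12, 13, 18, 18]
r6 m[N→φ1] = [9, 6, 5, 7]
r6 m[N→φ4] = [12, 11, 14, 14]
r7 m[φ0→D] = [16, 19, 16, 11]
r7 m[φ0→J] = [3, 5, 9, 4]
r7 m[φ1→J] = [9, 6, 8, 13]
r7 m[φ1→N] = [12, 11, 14, 14]
r7 m[φ2→G] = [22, 22, 17, 19]
r7 m[φ2→J] = [0, 2, 1, 1]
r7 m[φ3→J] = [5, 8, 1, 7]
r7 m[φ4→N] = [9, 6, 5, 7]
r7 m[φ5→D] = [4, 3, 1, 8]
r7 m[D→φ0] = [4, 3, 1, 8]
r7 m[D→φ5] = [16, 19, 16, 11]
r7 m[G→φ2] = [0, 0, 0, 0]
r7 m[J→φ0] = [14, 16, 10, 21]
r7 m[J→φ1] = [8, 15, 11, 12]
r7 m[J→φ2] = [17, 19, 18, 24]
r7 m[J→φ3] = [12, 13, 18, 18]
r7 m[N→φ1] = [9, 6, 5, 7]
r7 m[N→φ4] = [12, 11, 14, 14]
fixed point reached at round 7
traceback from D: (D=2, G=2, J=0, N=1), score=17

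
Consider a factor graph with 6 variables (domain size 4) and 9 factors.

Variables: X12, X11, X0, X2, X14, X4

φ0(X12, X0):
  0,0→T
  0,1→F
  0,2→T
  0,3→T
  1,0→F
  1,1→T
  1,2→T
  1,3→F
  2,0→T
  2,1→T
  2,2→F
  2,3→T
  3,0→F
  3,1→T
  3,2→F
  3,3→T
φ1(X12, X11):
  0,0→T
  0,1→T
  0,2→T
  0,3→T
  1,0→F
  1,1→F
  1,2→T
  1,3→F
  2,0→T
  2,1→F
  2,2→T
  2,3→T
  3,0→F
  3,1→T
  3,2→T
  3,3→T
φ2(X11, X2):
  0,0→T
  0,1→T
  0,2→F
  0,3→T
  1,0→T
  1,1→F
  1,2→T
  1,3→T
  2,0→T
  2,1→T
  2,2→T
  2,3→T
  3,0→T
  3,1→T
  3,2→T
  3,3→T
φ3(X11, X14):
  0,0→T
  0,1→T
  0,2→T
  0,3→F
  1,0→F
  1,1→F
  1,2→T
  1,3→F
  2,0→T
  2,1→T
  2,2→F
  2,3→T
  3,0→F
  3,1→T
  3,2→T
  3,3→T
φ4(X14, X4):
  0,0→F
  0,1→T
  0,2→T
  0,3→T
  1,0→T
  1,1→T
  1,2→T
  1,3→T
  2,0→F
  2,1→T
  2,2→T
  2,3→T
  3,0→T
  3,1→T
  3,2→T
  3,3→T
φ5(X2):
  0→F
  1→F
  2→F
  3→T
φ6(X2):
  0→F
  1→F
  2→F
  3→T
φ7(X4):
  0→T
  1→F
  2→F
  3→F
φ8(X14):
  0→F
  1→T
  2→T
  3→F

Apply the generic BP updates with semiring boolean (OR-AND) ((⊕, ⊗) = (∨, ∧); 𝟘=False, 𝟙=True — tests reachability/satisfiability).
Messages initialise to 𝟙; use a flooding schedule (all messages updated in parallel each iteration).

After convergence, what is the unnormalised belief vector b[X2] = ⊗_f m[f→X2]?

init: all messages = 𝟙 over 4 values
r1 m[φ0→X12] = [T, T, T, T]
r1 m[φ0→X0] = [T, T, T, T]
r1 m[φ1→X12] = [T, T, T, T]
r1 m[φ1→X11] = [T, T, T, T]
r1 m[φ2→X11] = [T, T, T, T]
r1 m[φ2→X2] = [T, T, T, T]
r1 m[φ3→X11] = [T, T, T, T]
r1 m[φ3→X14] = [T, T, T, T]
r1 m[φ4→X14] = [T, T, T, T]
r1 m[φ4→X4] = [T, T, T, T]
r1 m[φ5→X2] = [F, F, F, T]
r1 m[φ6→X2] = [F, F, F, T]
r1 m[φ7→X4] = [T, F, F, F]
r1 m[φ8→X14] = [F, T, T, F]
r1 m[X12→φ0] = [T, T, T, T]
r1 m[X12→φ1] = [T, T, T, T]
r1 m[X11→φ1] = [T, T, T, T]
r1 m[X11→φ2] = [T, T, T, T]
r1 m[X11→φ3] = [T, T, T, T]
r1 m[X0→φ0] = [T, T, T, T]
r1 m[X2→φ2] = [T, T, T, T]
r1 m[X2→φ5] = [T, T, T, T]
r1 m[X2→φ6] = [T, T, T, T]
r1 m[X14→φ3] = [T, T, T, T]
r1 m[X14→φ4] = [T, T, T, T]
r1 m[X14→φ8] = [T, T, T, T]
r1 m[X4→φ4] = [T, T, T, T]
r1 m[X4→φ7] = [T, T, T, T]
r2 m[φ0→X12] = [T, T, T, T]
r2 m[φ0→X0] = [T, T, T, T]
r2 m[φ1→X12] = [T, T, T, T]
r2 m[φ1→X11] = [T, T, T, T]
r2 m[φ2→X11] = [T, T, T, T]
r2 m[φ2→X2] = [T, T, T, T]
r2 m[φ3→X11] = [T, T, T, T]
r2 m[φ3→X14] = [T, T, T, T]
r2 m[φ4→X14] = [T, T, T, T]
r2 m[φ4→X4] = [T, T, T, T]
r2 m[φ5→X2] = [F, F, F, T]
r2 m[φ6→X2] = [F, F, F, T]
r2 m[φ7→X4] = [T, F, F, F]
r2 m[φ8→X14] = [F, T, T, F]
r2 m[X12→φ0] = [T, T, T, T]
r2 m[X12→φ1] = [T, T, T, T]
r2 m[X11→φ1] = [T, T, T, T]
r2 m[X11→φ2] = [T, T, T, T]
r2 m[X11→φ3] = [T, T, T, T]
r2 m[X0→φ0] = [T, T, T, T]
r2 m[X2→φ2] = [F, F, F, T]
r2 m[X2→φ5] = [F, F, F, T]
r2 m[X2→φ6] = [F, F, F, T]
r2 m[X14→φ3] = [F, T, T, F]
r2 m[X14→φ4] = [F, T, T, F]
r2 m[X14→φ8] = [T, T, T, T]
r2 m[X4→φ4] = [T, F, F, F]
r2 m[X4→φ7] = [T, T, T, T]
r3 m[φ0→X12] = [T, T, T, T]
r3 m[φ0→X0] = [T, T, T, T]
r3 m[φ1→X12] = [T, T, T, T]
r3 m[φ1→X11] = [T, T, T, T]
r3 m[φ2→X11] = [T, T, T, T]
r3 m[φ2→X2] = [T, T, T, T]
r3 m[φ3→X11] = [T, T, T, T]
r3 m[φ3→X14] = [T, T, T, T]
r3 m[φ4→X14] = [F, T, F, T]
r3 m[φ4→X4] = [T, T, T, T]
r3 m[φ5→X2] = [F, F, F, T]
r3 m[φ6→X2] = [F, F, F, T]
r3 m[φ7→X4] = [T, F, F, F]
r3 m[φ8→X14] = [F, T, T, F]
r3 m[X12→φ0] = [T, T, T, T]
r3 m[X12→φ1] = [T, T, T, T]
r3 m[X11→φ1] = [T, T, T, T]
r3 m[X11→φ2] = [T, T, T, T]
r3 m[X11→φ3] = [T, T, T, T]
r3 m[X0→φ0] = [T, T, T, T]
r3 m[X2→φ2] = [F, F, F, T]
r3 m[X2→φ5] = [F, F, F, T]
r3 m[X2→φ6] = [F, F, F, T]
r3 m[X14→φ3] = [F, T, T, F]
r3 m[X14→φ4] = [F, T, T, F]
r3 m[X14→φ8] = [T, T, T, T]
r3 m[X4→φ4] = [T, F, F, F]
r3 m[X4→φ7] = [T, T, T, T]
r4 m[φ0→X12] = [T, T, T, T]
r4 m[φ0→X0] = [T, T, T, T]
r4 m[φ1→X12] = [T, T, T, T]
r4 m[φ1→X11] = [T, T, T, T]
r4 m[φ2→X11] = [T, T, T, T]
r4 m[φ2→X2] = [T, T, T, T]
r4 m[φ3→X11] = [T, T, T, T]
r4 m[φ3→X14] = [T, T, T, T]
r4 m[φ4→X14] = [F, T, F, T]
r4 m[φ4→X4] = [T, T, T, T]
r4 m[φ5→X2] = [F, F, F, T]
r4 m[φ6→X2] = [F, F, F, T]
r4 m[φ7→X4] = [T, F, F, F]
r4 m[φ8→X14] = [F, T, T, F]
r4 m[X12→φ0] = [T, T, T, T]
r4 m[X12→φ1] = [T, T, T, T]
r4 m[X11→φ1] = [T, T, T, T]
r4 m[X11→φ2] = [T, T, T, T]
r4 m[X11→φ3] = [T, T, T, T]
r4 m[X0→φ0] = [T, T, T, T]
r4 m[X2→φ2] = [F, F, F, T]
r4 m[X2→φ5] = [F, F, F, T]
r4 m[X2→φ6] = [F, F, F, T]
r4 m[X14→φ3] = [F, T, F, F]
r4 m[X14→φ4] = [F, T, T, F]
r4 m[X14→φ8] = [F, T, F, T]
r4 m[X4→φ4] = [T, F, F, F]
r4 m[X4→φ7] = [T, T, T, T]
r5 m[φ0→X12] = [T, T, T, T]
r5 m[φ0→X0] = [T, T, T, T]
r5 m[φ1→X12] = [T, T, T, T]
r5 m[φ1→X11] = [T, T, T, T]
r5 m[φ2→X11] = [T, T, T, T]
r5 m[φ2→X2] = [T, T, T, T]
r5 m[φ3→X11] = [T, F, T, T]
r5 m[φ3→X14] = [T, T, T, T]
r5 m[φ4→X14] = [F, T, F, T]
r5 m[φ4→X4] = [T, T, T, T]
r5 m[φ5→X2] = [F, F, F, T]
r5 m[φ6→X2] = [F, F, F, T]
r5 m[φ7→X4] = [T, F, F, F]
r5 m[φ8→X14] = [F, T, T, F]
r5 m[X12→φ0] = [T, T, T, T]
r5 m[X12→φ1] = [T, T, T, T]
r5 m[X11→φ1] = [T, T, T, T]
r5 m[X11→φ2] = [T, T, T, T]
r5 m[X11→φ3] = [T, T, T, T]
r5 m[X0→φ0] = [T, T, T, T]
r5 m[X2→φ2] = [F, F, F, T]
r5 m[X2→φ5] = [F, F, F, T]
r5 m[X2→φ6] = [F, F, F, T]
r5 m[X14→φ3] = [F, T, F, F]
r5 m[X14→φ4] = [F, T, T, F]
r5 m[X14→φ8] = [F, T, F, T]
r5 m[X4→φ4] = [T, F, F, F]
r5 m[X4→φ7] = [T, T, T, T]
r6 m[φ0→X12] = [T, T, T, T]
r6 m[φ0→X0] = [T, T, T, T]
r6 m[φ1→X12] = [T, T, T, T]
r6 m[φ1→X11] = [T, T, T, T]
r6 m[φ2→X11] = [T, T, T, T]
r6 m[φ2→X2] = [T, T, T, T]
r6 m[φ3→X11] = [T, F, T, T]
r6 m[φ3→X14] = [T, T, T, T]
r6 m[φ4→X14] = [F, T, F, T]
r6 m[φ4→X4] = [T, T, T, T]
r6 m[φ5→X2] = [F, F, F, T]
r6 m[φ6→X2] = [F, F, F, T]
r6 m[φ7→X4] = [T, F, F, F]
r6 m[φ8→X14] = [F, T, T, F]
r6 m[X12→φ0] = [T, T, T, T]
r6 m[X12→φ1] = [T, T, T, T]
r6 m[X11→φ1] = [T, F, T, T]
r6 m[X11→φ2] = [T, F, T, T]
r6 m[X11→φ3] = [T, T, T, T]
r6 m[X0→φ0] = [T, T, T, T]
r6 m[X2→φ2] = [F, F, F, T]
r6 m[X2→φ5] = [F, F, F, T]
r6 m[X2→φ6] = [F, F, F, T]
r6 m[X14→φ3] = [F, T, F, F]
r6 m[X14→φ4] = [F, T, T, F]
r6 m[X14→φ8] = [F, T, F, T]
r6 m[X4→φ4] = [T, F, F, F]
r6 m[X4→φ7] = [T, T, T, T]
r7 m[φ0→X12] = [T, T, T, T]
r7 m[φ0→X0] = [T, T, T, T]
r7 m[φ1→X12] = [T, T, T, T]
r7 m[φ1→X11] = [T, T, T, T]
r7 m[φ2→X11] = [T, T, T, T]
r7 m[φ2→X2] = [T, T, T, T]
r7 m[φ3→X11] = [T, F, T, T]
r7 m[φ3→X14] = [T, T, T, T]
r7 m[φ4→X14] = [F, T, F, T]
r7 m[φ4→X4] = [T, T, T, T]
r7 m[φ5→X2] = [F, F, F, T]
r7 m[φ6→X2] = [F, F, F, T]
r7 m[φ7→X4] = [T, F, F, F]
r7 m[φ8→X14] = [F, T, T, F]
r7 m[X12→φ0] = [T, T, T, T]
r7 m[X12→φ1] = [T, T, T, T]
r7 m[X11→φ1] = [T, F, T, T]
r7 m[X11→φ2] = [T, F, T, T]
r7 m[X11→φ3] = [T, T, T, T]
r7 m[X0→φ0] = [T, T, T, T]
r7 m[X2→φ2] = [F, F, F, T]
r7 m[X2→φ5] = [F, F, F, T]
r7 m[X2→φ6] = [F, F, F, T]
r7 m[X14→φ3] = [F, T, F, F]
r7 m[X14→φ4] = [F, T, T, F]
r7 m[X14→φ8] = [F, T, F, T]
r7 m[X4→φ4] = [T, F, F, F]
r7 m[X4→φ7] = [T, T, T, T]
fixed point reached at round 7
b[X2] = ⊗ incoming = [F, F, F, T]

b[X2] = [F, F, F, T]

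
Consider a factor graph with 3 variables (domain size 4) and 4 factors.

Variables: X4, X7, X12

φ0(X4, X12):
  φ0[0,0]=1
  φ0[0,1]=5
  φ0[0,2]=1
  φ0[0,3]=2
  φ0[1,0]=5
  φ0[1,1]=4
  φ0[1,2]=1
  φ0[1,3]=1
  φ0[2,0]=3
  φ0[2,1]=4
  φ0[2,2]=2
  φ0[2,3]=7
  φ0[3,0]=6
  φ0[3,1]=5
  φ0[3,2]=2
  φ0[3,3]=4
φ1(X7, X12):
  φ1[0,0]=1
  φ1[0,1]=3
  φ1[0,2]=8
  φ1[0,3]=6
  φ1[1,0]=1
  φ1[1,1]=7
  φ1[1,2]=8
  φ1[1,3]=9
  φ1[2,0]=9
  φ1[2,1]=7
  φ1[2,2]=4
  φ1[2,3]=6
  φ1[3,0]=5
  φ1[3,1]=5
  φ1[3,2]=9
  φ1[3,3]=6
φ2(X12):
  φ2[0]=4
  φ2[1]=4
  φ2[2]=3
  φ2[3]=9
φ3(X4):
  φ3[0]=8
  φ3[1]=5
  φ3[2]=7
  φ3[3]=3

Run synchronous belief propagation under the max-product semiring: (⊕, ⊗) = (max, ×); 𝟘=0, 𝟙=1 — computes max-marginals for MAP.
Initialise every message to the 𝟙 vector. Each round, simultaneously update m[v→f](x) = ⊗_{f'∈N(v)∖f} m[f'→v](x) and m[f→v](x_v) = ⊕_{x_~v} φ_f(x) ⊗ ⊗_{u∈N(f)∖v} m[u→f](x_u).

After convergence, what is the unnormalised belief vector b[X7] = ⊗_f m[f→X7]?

b[X7] = [2646, 3969, 2646, 2646]

init: all messages = 𝟙 over 4 values
r1 m[φ0→X4] = [5, 5, 7, 6]
r1 m[φ0→X12] = [6, 5, 2, 7]
r1 m[φ1→X7] = [8, 9, 9, 9]
r1 m[φ1→X12] = [9, 7, 9, 9]
r1 m[φ2→X12] = [4, 4, 3, 9]
r1 m[φ3→X4] = [8, 5, 7, 3]
r1 m[X4→φ0] = [1, 1, 1, 1]
r1 m[X4→φ3] = [1, 1, 1, 1]
r1 m[X7→φ1] = [1, 1, 1, 1]
r1 m[X12→φ0] = [1, 1, 1, 1]
r1 m[X12→φ1] = [1, 1, 1, 1]
r1 m[X12→φ2] = [1, 1, 1, 1]
r2 m[φ0→X4] = [5, 5, 7, 6]
r2 m[φ0→X12] = [6, 5, 2, 7]
r2 m[φ1→X7] = [8, 9, 9, 9]
r2 m[φ1→X12] = [9, 7, 9, 9]
r2 m[φ2→X12] = [4, 4, 3, 9]
r2 m[φ3→X4] = [8, 5, 7, 3]
r2 m[X4→φ0] = [8, 5, 7, 3]
r2 m[X4→φ3] = [5, 5, 7, 6]
r2 m[X7→φ1] = [1, 1, 1, 1]
r2 m[X12→φ0] = [36, 28, 27, 81]
r2 m[X12→φ1] = [24, 20, 6, 63]
r2 m[X12→φ2] = [54, 35, 18, 63]
r3 m[φ0→X4] = [162, 180, 567, 324]
r3 m[φ0→X12] = [25, 40, 14, 49]
r3 m[φ1→X7] = [378, 567, 378, 378]
r3 m[φ1→X12] = [9, 7, 9, 9]
r3 m[φ2→X12] = [4, 4, 3, 9]
r3 m[φ3→X4] = [8, 5, 7, 3]
r3 m[X4→φ0] = [8, 5, 7, 3]
r3 m[X4→φ3] = [5, 5, 7, 6]
r3 m[X7→φ1] = [1, 1, 1, 1]
r3 m[X12→φ0] = [36, 28, 27, 81]
r3 m[X12→φ1] = [24, 20, 6, 63]
r3 m[X12→φ2] = [54, 35, 18, 63]
r4 m[φ0→X4] = [162, 180, 567, 324]
r4 m[φ0→X12] = [25, 40, 14, 49]
r4 m[φ1→X7] = [378, 567, 378, 378]
r4 m[φ1→X12] = [9, 7, 9, 9]
r4 m[φ2→X12] = [4, 4, 3, 9]
r4 m[φ3→X4] = [8, 5, 7, 3]
r4 m[X4→φ0] = [8, 5, 7, 3]
r4 m[X4→φ3] = [162, 180, 567, 324]
r4 m[X7→φ1] = [1, 1, 1, 1]
r4 m[X12→φ0] = [36, 28, 27, 81]
r4 m[X12→φ1] = [100, 160, 42, 441]
r4 m[X12→φ2] = [225, 280, 126, 441]
r5 m[φ0→X4] = [162, 180, 567, 324]
r5 m[φ0→X12] = [25, 40, 14, 49]
r5 m[φ1→X7] = [2646, 3969, 2646, 2646]
r5 m[φ1→X12] = [9, 7, 9, 9]
r5 m[φ2→X12] = [4, 4, 3, 9]
r5 m[φ3→X4] = [8, 5, 7, 3]
r5 m[X4→φ0] = [8, 5, 7, 3]
r5 m[X4→φ3] = [162, 180, 567, 324]
r5 m[X7→φ1] = [1, 1, 1, 1]
r5 m[X12→φ0] = [36, 28, 27, 81]
r5 m[X12→φ1] = [100, 160, 42, 441]
r5 m[X12→φ2] = [225, 280, 126, 441]
r6 m[φ0→X4] = [162, 180, 567, 324]
r6 m[φ0→X12] = [25, 40, 14, 49]
r6 m[φ1→X7] = [2646, 3969, 2646, 2646]
r6 m[φ1→X12] = [9, 7, 9, 9]
r6 m[φ2→X12] = [4, 4, 3, 9]
r6 m[φ3→X4] = [8, 5, 7, 3]
r6 m[X4→φ0] = [8, 5, 7, 3]
r6 m[X4→φ3] = [162, 180, 567, 324]
r6 m[X7→φ1] = [1, 1, 1, 1]
r6 m[X12→φ0] = [36, 28, 27, 81]
r6 m[X12→φ1] = [100, 160, 42, 441]
r6 m[X12→φ2] = [225, 280, 126, 441]
fixed point reached at round 6
b[X7] = ⊗ incoming = [2646, 3969, 2646, 2646]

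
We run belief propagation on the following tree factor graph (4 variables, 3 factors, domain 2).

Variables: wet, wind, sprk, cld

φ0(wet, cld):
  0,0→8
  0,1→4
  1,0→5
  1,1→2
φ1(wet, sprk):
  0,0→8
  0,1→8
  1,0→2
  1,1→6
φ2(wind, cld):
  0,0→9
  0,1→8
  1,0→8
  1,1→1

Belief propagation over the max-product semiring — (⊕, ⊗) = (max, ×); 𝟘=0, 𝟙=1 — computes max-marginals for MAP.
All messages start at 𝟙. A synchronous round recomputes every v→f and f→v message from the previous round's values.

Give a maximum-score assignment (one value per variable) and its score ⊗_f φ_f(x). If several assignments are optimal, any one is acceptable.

init: all messages = 𝟙 over 2 values
r1 m[φ0→wet] = [8, 5]
r1 m[φ0→cld] = [8, 4]
r1 m[φ1→wet] = [8, 6]
r1 m[φ1→sprk] = [8, 8]
r1 m[φ2→wind] = [9, 8]
r1 m[φ2→cld] = [9, 8]
r1 m[wet→φ0] = [1, 1]
r1 m[wet→φ1] = [1, 1]
r1 m[wind→φ2] = [1, 1]
r1 m[sprk→φ1] = [1, 1]
r1 m[cld→φ0] = [1, 1]
r1 m[cld→φ2] = [1, 1]
r2 m[φ0→wet] = [8, 5]
r2 m[φ0→cld] = [8, 4]
r2 m[φ1→wet] = [8, 6]
r2 m[φ1→sprk] = [8, 8]
r2 m[φ2→wind] = [9, 8]
r2 m[φ2→cld] = [9, 8]
r2 m[wet→φ0] = [8, 6]
r2 m[wet→φ1] = [8, 5]
r2 m[wind→φ2] = [1, 1]
r2 m[sprk→φ1] = [1, 1]
r2 m[cld→φ0] = [9, 8]
r2 m[cld→φ2] = [8, 4]
r3 m[φ0→wet] = [72, 45]
r3 m[φ0→cld] = [64, 32]
r3 m[φ1→wet] = [8, 6]
r3 m[φ1→sprk] = [64, 64]
r3 m[φ2→wind] = [72, 64]
r3 m[φ2→cld] = [9, 8]
r3 m[wet→φ0] = [8, 6]
r3 m[wet→φ1] = [8, 5]
r3 m[wind→φ2] = [1, 1]
r3 m[sprk→φ1] = [1, 1]
r3 m[cld→φ0] = [9, 8]
r3 m[cld→φ2] = [8, 4]
r4 m[φ0→wet] = [72, 45]
r4 m[φ0→cld] = [64, 32]
r4 m[φ1→wet] = [8, 6]
r4 m[φ1→sprk] = [64, 64]
r4 m[φ2→wind] = [72, 64]
r4 m[φ2→cld] = [9, 8]
r4 m[wet→φ0] = [8, 6]
r4 m[wet→φ1] = [72, 45]
r4 m[wind→φ2] = [1, 1]
r4 m[sprk→φ1] = [1, 1]
r4 m[cld→φ0] = [9, 8]
r4 m[cld→φ2] = [64, 32]
r5 m[φ0→wet] = [72, 45]
r5 m[φ0→cld] = [64, 32]
r5 m[φ1→wet] = [8, 6]
r5 m[φ1→sprk] = [576, 576]
r5 m[φ2→wind] = [576, 512]
r5 m[φ2→cld] = [9, 8]
r5 m[wet→φ0] = [8, 6]
r5 m[wet→φ1] = [72, 45]
r5 m[wind→φ2] = [1, 1]
r5 m[sprk→φ1] = [1, 1]
r5 m[cld→φ0] = [9, 8]
r5 m[cld→φ2] = [64, 32]
r6 m[φ0→wet] = [72, 45]
r6 m[φ0→cld] = [64, 32]
r6 m[φ1→wet] = [8, 6]
r6 m[φ1→sprk] = [576, 576]
r6 m[φ2→wind] = [576, 512]
r6 m[φ2→cld] = [9, 8]
r6 m[wet→φ0] = [8, 6]
r6 m[wet→φ1] = [72, 45]
r6 m[wind→φ2] = [1, 1]
r6 m[sprk→φ1] = [1, 1]
r6 m[cld→φ0] = [9, 8]
r6 m[cld→φ2] = [64, 32]
fixed point reached at round 6
traceback from wet: (wet=0, wind=0, sprk=0, cld=0), score=576

assignment: (wet=0, wind=0, sprk=0, cld=0); score = 576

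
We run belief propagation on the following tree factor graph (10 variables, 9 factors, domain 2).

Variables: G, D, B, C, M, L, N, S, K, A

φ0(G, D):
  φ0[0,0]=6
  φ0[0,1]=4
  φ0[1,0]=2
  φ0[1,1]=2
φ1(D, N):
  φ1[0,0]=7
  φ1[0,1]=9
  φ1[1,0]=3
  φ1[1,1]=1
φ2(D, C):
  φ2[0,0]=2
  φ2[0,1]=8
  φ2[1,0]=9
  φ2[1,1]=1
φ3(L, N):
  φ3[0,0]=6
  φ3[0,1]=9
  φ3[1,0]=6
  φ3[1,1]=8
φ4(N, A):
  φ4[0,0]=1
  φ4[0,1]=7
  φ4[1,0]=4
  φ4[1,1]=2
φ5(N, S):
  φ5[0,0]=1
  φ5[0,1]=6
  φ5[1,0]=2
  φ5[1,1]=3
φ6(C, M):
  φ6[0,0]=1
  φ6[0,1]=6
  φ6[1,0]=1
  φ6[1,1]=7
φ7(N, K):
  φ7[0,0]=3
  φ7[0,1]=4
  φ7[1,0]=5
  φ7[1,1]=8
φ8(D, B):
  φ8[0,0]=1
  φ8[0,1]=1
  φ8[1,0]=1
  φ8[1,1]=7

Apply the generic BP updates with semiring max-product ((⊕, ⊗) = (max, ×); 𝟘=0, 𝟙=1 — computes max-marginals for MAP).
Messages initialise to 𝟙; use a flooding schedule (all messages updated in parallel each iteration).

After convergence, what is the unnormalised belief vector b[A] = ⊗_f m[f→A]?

b[A] = [2612736, 4572288]

init: all messages = 𝟙 over 2 values
r1 m[φ0→G] = [6, 2]
r1 m[φ0→D] = [6, 4]
r1 m[φ1→D] = [9, 3]
r1 m[φ1→N] = [7, 9]
r1 m[φ2→D] = [8, 9]
r1 m[φ2→C] = [9, 8]
r1 m[φ3→L] = [9, 8]
r1 m[φ3→N] = [6, 9]
r1 m[φ4→N] = [7, 4]
r1 m[φ4→A] = [4, 7]
r1 m[φ5→N] = [6, 3]
r1 m[φ5→S] = [2, 6]
r1 m[φ6→C] = [6, 7]
r1 m[φ6→M] = [1, 7]
r1 m[φ7→N] = [4, 8]
r1 m[φ7→K] = [5, 8]
r1 m[φ8→D] = [1, 7]
r1 m[φ8→B] = [1, 7]
r1 m[G→φ0] = [1, 1]
r1 m[D→φ0] = [1, 1]
r1 m[D→φ1] = [1, 1]
r1 m[D→φ2] = [1, 1]
r1 m[D→φ8] = [1, 1]
r1 m[B→φ8] = [1, 1]
r1 m[C→φ2] = [1, 1]
r1 m[C→φ6] = [1, 1]
r1 m[M→φ6] = [1, 1]
r1 m[L→φ3] = [1, 1]
r1 m[N→φ1] = [1, 1]
r1 m[N→φ3] = [1, 1]
r1 m[N→φ4] = [1, 1]
r1 m[N→φ5] = [1, 1]
r1 m[N→φ7] = [1, 1]
r1 m[S→φ5] = [1, 1]
r1 m[K→φ7] = [1, 1]
r1 m[A→φ4] = [1, 1]
r2 m[φ0→G] = [6, 2]
r2 m[φ0→D] = [6, 4]
r2 m[φ1→D] = [9, 3]
r2 m[φ1→N] = [7, 9]
r2 m[φ2→D] = [8, 9]
r2 m[φ2→C] = [9, 8]
r2 m[φ3→L] = [9, 8]
r2 m[φ3→N] = [6, 9]
r2 m[φ4→N] = [7, 4]
r2 m[φ4→A] = [4, 7]
r2 m[φ5→N] = [6, 3]
r2 m[φ5→S] = [2, 6]
r2 m[φ6→C] = [6, 7]
r2 m[φ6→M] = [1, 7]
r2 m[φ7→N] = [4, 8]
r2 m[φ7→K] = [5, 8]
r2 m[φ8→D] = [1, 7]
r2 m[φ8→B] = [1, 7]
r2 m[G→φ0] = [1, 1]
r2 m[D→φ0] = [72, 189]
r2 m[D→φ1] = [48, 252]
r2 m[D→φ2] = [54, 84]
r2 m[D→φ8] = [432, 108]
r2 m[B→φ8] = [1, 1]
r2 m[C→φ2] = [6, 7]
r2 m[C→φ6] = [9, 8]
r2 m[M→φ6] = [1, 1]
r2 m[L→φ3] = [1, 1]
r2 m[N→φ1] = [1008, 864]
r2 m[N→φ3] = [1176, 864]
r2 m[N→φ4] = [1008, 1944]
r2 m[N→φ5] = [1176, 2592]
r2 m[N→φ7] = [1764, 972]
r2 m[S→φ5] = [1, 1]
r2 m[K→φ7] = [1, 1]
r2 m[A→φ4] = [1, 1]
r3 m[φ0→G] = [756, 378]
r3 m[φ0→D] = [6, 4]
r3 m[φ1→D] = [7776, 3024]
r3 m[φ1→N] = [756, 432]
r3 m[φ2→D] = [56, 54]
r3 m[φ2→C] = [756, 432]
r3 m[φ3→L] = [7776, 7056]
r3 m[φ3→N] = [6, 9]
r3 m[φ4→N] = [7, 4]
r3 m[φ4→A] = [7776, 7056]
r3 m[φ5→N] = [6, 3]
r3 m[φ5→S] = [5184, 7776]
r3 m[φ6→C] = [6, 7]
r3 m[φ6→M] = [9, 56]
r3 m[φ7→N] = [4, 8]
r3 m[φ7→K] = [5292, 7776]
r3 m[φ8→D] = [1, 7]
r3 m[φ8→B] = [432, 756]
r3 m[G→φ0] = [1, 1]
r3 m[D→φ0] = [72, 189]
r3 m[D→φ1] = [48, 252]
r3 m[D→φ2] = [54, 84]
r3 m[D→φ8] = [432, 108]
r3 m[B→φ8] = [1, 1]
r3 m[C→φ2] = [6, 7]
r3 m[C→φ6] = [9, 8]
r3 m[M→φ6] = [1, 1]
r3 m[L→φ3] = [1, 1]
r3 m[N→φ1] = [1008, 864]
r3 m[N→φ3] = [1176, 864]
r3 m[N→φ4] = [1008, 1944]
r3 m[N→φ5] = [1176, 2592]
r3 m[N→φ7] = [1764, 972]
r3 m[S→φ5] = [1, 1]
r3 m[K→φ7] = [1, 1]
r3 m[A→φ4] = [1, 1]
r4 m[φ0→G] = [756, 378]
r4 m[φ0→D] = [6, 4]
r4 m[φ1→D] = [7776, 3024]
r4 m[φ1→N] = [756, 432]
r4 m[φ2→D] = [56, 54]
r4 m[φ2→C] = [756, 432]
r4 m[φ3→L] = [7776, 7056]
r4 m[φ3→N] = [6, 9]
r4 m[φ4→N] = [7, 4]
r4 m[φ4→A] = [7776, 7056]
r4 m[φ5→N] = [6, 3]
r4 m[φ5→S] = [5184, 7776]
r4 m[φ6→C] = [6, 7]
r4 m[φ6→M] = [9, 56]
r4 m[φ7→N] = [4, 8]
r4 m[φ7→K] = [5292, 7776]
r4 m[φ8→D] = [1, 7]
r4 m[φ8→B] = [432, 756]
r4 m[G→φ0] = [1, 1]
r4 m[D→φ0] = [435456, 1143072]
r4 m[D→φ1] = [336, 1512]
r4 m[D→φ2] = [46656, 84672]
r4 m[D→φ8] = [2612736, 653184]
r4 m[B→φ8] = [1, 1]
r4 m[C→φ2] = [6, 7]
r4 m[C→φ6] = [756, 432]
r4 m[M→φ6] = [1, 1]
r4 m[L→φ3] = [1, 1]
r4 m[N→φ1] = [1008, 864]
r4 m[N→φ3] = [127008, 41472]
r4 m[N→φ4] = [108864, 93312]
r4 m[N→φ5] = [127008, 124416]
r4 m[N→φ7] = [190512, 46656]
r4 m[S→φ5] = [1, 1]
r4 m[K→φ7] = [1, 1]
r4 m[A→φ4] = [1, 1]
r5 m[φ0→G] = [4572288, 2286144]
r5 m[φ0→D] = [6, 4]
r5 m[φ1→D] = [7776, 3024]
r5 m[φ1→N] = [4536, 3024]
r5 m[φ2→D] = [56, 54]
r5 m[φ2→C] = [762048, 373248]
r5 m[φ3→L] = [762048, 762048]
r5 m[φ3→N] = [6, 9]
r5 m[φ4→N] = [7, 4]
r5 m[φ4→A] = [373248, 762048]
r5 m[φ5→N] = [6, 3]
r5 m[φ5→S] = [248832, 762048]
r5 m[φ6→C] = [6, 7]
r5 m[φ6→M] = [756, 4536]
r5 m[φ7→N] = [4, 8]
r5 m[φ7→K] = [571536, 762048]
r5 m[φ8→D] = [1, 7]
r5 m[φ8→B] = [2612736, 4572288]
r5 m[G→φ0] = [1, 1]
r5 m[D→φ0] = [435456, 1143072]
r5 m[D→φ1] = [336, 1512]
r5 m[D→φ2] = [46656, 84672]
r5 m[D→φ8] = [2612736, 653184]
r5 m[B→φ8] = [1, 1]
r5 m[C→φ2] = [6, 7]
r5 m[C→φ6] = [756, 432]
r5 m[M→φ6] = [1, 1]
r5 m[L→φ3] = [1, 1]
r5 m[N→φ1] = [1008, 864]
r5 m[N→φ3] = [127008, 41472]
r5 m[N→φ4] = [108864, 93312]
r5 m[N→φ5] = [127008, 124416]
r5 m[N→φ7] = [190512, 46656]
r5 m[S→φ5] = [1, 1]
r5 m[K→φ7] = [1, 1]
r5 m[A→φ4] = [1, 1]
r6 m[φ0→G] = [4572288, 2286144]
r6 m[φ0→D] = [6, 4]
r6 m[φ1→D] = [7776, 3024]
r6 m[φ1→N] = [4536, 3024]
r6 m[φ2→D] = [56, 54]
r6 m[φ2→C] = [762048, 373248]
r6 m[φ3→L] = [762048, 762048]
r6 m[φ3→N] = [6, 9]
r6 m[φ4→N] = [7, 4]
r6 m[φ4→A] = [373248, 762048]
r6 m[φ5→N] = [6, 3]
r6 m[φ5→S] = [248832, 762048]
r6 m[φ6→C] = [6, 7]
r6 m[φ6→M] = [756, 4536]
r6 m[φ7→N] = [4, 8]
r6 m[φ7→K] = [571536, 762048]
r6 m[φ8→D] = [1, 7]
r6 m[φ8→B] = [2612736, 4572288]
r6 m[G→φ0] = [1, 1]
r6 m[D→φ0] = [435456, 1143072]
r6 m[D→φ1] = [336, 1512]
r6 m[D→φ2] = [46656, 84672]
r6 m[D→φ8] = [2612736, 653184]
r6 m[B→φ8] = [1, 1]
r6 m[C→φ2] = [6, 7]
r6 m[C→φ6] = [762048, 373248]
r6 m[M→φ6] = [1, 1]
r6 m[L→φ3] = [1, 1]
r6 m[N→φ1] = [1008, 864]
r6 m[N→φ3] = [762048, 290304]
r6 m[N→φ4] = [653184, 653184]
r6 m[N→φ5] = [762048, 870912]
r6 m[N→φ7] = [1143072, 326592]
r6 m[S→φ5] = [1, 1]
r6 m[K→φ7] = [1, 1]
r6 m[A→φ4] = [1, 1]
r7 m[φ0→G] = [4572288, 2286144]
r7 m[φ0→D] = [6, 4]
r7 m[φ1→D] = [7776, 3024]
r7 m[φ1→N] = [4536, 3024]
r7 m[φ2→D] = [56, 54]
r7 m[φ2→C] = [762048, 373248]
r7 m[φ3→L] = [4572288, 4572288]
r7 m[φ3→N] = [6, 9]
r7 m[φ4→N] = [7, 4]
r7 m[φ4→A] = [2612736, 4572288]
r7 m[φ5→N] = [6, 3]
r7 m[φ5→S] = [1741824, 4572288]
r7 m[φ6→C] = [6, 7]
r7 m[φ6→M] = [762048, 4572288]
r7 m[φ7→N] = [4, 8]
r7 m[φ7→K] = [3429216, 4572288]
r7 m[φ8→D] = [1, 7]
r7 m[φ8→B] = [2612736, 4572288]
r7 m[G→φ0] = [1, 1]
r7 m[D→φ0] = [435456, 1143072]
r7 m[D→φ1] = [336, 1512]
r7 m[D→φ2] = [46656, 84672]
r7 m[D→φ8] = [2612736, 653184]
r7 m[B→φ8] = [1, 1]
r7 m[C→φ2] = [6, 7]
r7 m[C→φ6] = [762048, 373248]
r7 m[M→φ6] = [1, 1]
r7 m[L→φ3] = [1, 1]
r7 m[N→φ1] = [1008, 864]
r7 m[N→φ3] = [762048, 290304]
r7 m[N→φ4] = [653184, 653184]
r7 m[N→φ5] = [762048, 870912]
r7 m[N→φ7] = [1143072, 326592]
r7 m[S→φ5] = [1, 1]
r7 m[K→φ7] = [1, 1]
r7 m[A→φ4] = [1, 1]
r8 m[φ0→G] = [4572288, 2286144]
r8 m[φ0→D] = [6, 4]
r8 m[φ1→D] = [7776, 3024]
r8 m[φ1→N] = [4536, 3024]
r8 m[φ2→D] = [56, 54]
r8 m[φ2→C] = [762048, 373248]
r8 m[φ3→L] = [4572288, 4572288]
r8 m[φ3→N] = [6, 9]
r8 m[φ4→N] = [7, 4]
r8 m[φ4→A] = [2612736, 4572288]
r8 m[φ5→N] = [6, 3]
r8 m[φ5→S] = [1741824, 4572288]
r8 m[φ6→C] = [6, 7]
r8 m[φ6→M] = [762048, 4572288]
r8 m[φ7→N] = [4, 8]
r8 m[φ7→K] = [3429216, 4572288]
r8 m[φ8→D] = [1, 7]
r8 m[φ8→B] = [2612736, 4572288]
r8 m[G→φ0] = [1, 1]
r8 m[D→φ0] = [435456, 1143072]
r8 m[D→φ1] = [336, 1512]
r8 m[D→φ2] = [46656, 84672]
r8 m[D→φ8] = [2612736, 653184]
r8 m[B→φ8] = [1, 1]
r8 m[C→φ2] = [6, 7]
r8 m[C→φ6] = [762048, 373248]
r8 m[M→φ6] = [1, 1]
r8 m[L→φ3] = [1, 1]
r8 m[N→φ1] = [1008, 864]
r8 m[N→φ3] = [762048, 290304]
r8 m[N→φ4] = [653184, 653184]
r8 m[N→φ5] = [762048, 870912]
r8 m[N→φ7] = [1143072, 326592]
r8 m[S→φ5] = [1, 1]
r8 m[K→φ7] = [1, 1]
r8 m[A→φ4] = [1, 1]
fixed point reached at round 8
b[A] = ⊗ incoming = [2612736, 4572288]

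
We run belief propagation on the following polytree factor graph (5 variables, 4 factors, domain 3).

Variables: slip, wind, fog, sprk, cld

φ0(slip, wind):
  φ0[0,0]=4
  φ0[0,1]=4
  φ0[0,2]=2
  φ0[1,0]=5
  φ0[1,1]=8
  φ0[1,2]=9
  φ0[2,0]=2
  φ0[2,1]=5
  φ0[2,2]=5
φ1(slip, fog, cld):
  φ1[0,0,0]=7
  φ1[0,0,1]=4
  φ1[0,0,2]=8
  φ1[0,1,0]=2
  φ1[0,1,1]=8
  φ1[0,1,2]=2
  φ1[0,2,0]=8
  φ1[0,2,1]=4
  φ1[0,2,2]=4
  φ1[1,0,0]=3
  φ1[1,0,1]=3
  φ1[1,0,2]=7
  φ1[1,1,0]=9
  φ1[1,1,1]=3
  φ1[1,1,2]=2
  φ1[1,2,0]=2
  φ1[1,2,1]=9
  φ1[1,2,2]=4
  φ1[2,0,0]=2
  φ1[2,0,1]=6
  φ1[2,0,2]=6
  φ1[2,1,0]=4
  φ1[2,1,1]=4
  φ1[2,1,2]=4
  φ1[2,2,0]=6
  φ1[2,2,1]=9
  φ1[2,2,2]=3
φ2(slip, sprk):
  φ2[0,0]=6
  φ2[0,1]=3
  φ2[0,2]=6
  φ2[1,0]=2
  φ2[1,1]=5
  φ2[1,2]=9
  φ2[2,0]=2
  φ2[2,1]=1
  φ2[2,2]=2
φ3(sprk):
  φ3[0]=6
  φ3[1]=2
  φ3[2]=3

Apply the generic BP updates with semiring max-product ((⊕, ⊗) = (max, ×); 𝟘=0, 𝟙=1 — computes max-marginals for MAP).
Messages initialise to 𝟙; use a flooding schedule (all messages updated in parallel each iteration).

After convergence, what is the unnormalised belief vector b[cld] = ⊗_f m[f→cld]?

init: all messages = 𝟙 over 3 values
r1 m[φ0→slip] = [4, 9, 5]
r1 m[φ0→wind] = [5, 8, 9]
r1 m[φ1→slip] = [8, 9, 9]
r1 m[φ1→fog] = [8, 9, 9]
r1 m[φ1→cld] = [9, 9, 8]
r1 m[φ2→slip] = [6, 9, 2]
r1 m[φ2→sprk] = [6, 5, 9]
r1 m[φ3→sprk] = [6, 2, 3]
r1 m[slip→φ0] = [1, 1, 1]
r1 m[slip→φ1] = [1, 1, 1]
r1 m[slip→φ2] = [1, 1, 1]
r1 m[wind→φ0] = [1, 1, 1]
r1 m[fog→φ1] = [1, 1, 1]
r1 m[sprk→φ2] = [1, 1, 1]
r1 m[sprk→φ3] = [1, 1, 1]
r1 m[cld→φ1] = [1, 1, 1]
r2 m[φ0→slip] = [4, 9, 5]
r2 m[φ0→wind] = [5, 8, 9]
r2 m[φ1→slip] = [8, 9, 9]
r2 m[φ1→fog] = [8, 9, 9]
r2 m[φ1→cld] = [9, 9, 8]
r2 m[φ2→slip] = [6, 9, 2]
r2 m[φ2→sprk] = [6, 5, 9]
r2 m[φ3→sprk] = [6, 2, 3]
r2 m[slip→φ0] = [48, 81, 18]
r2 m[slip→φ1] = [24, 81, 10]
r2 m[slip→φ2] = [32, 81, 45]
r2 m[wind→φ0] = [1, 1, 1]
r2 m[fog→φ1] = [1, 1, 1]
r2 m[sprk→φ2] = [6, 2, 3]
r2 m[sprk→φ3] = [6, 5, 9]
r2 m[cld→φ1] = [1, 1, 1]
r3 m[φ0→slip] = [4, 9, 5]
r3 m[φ0→wind] = [405, 648, 729]
r3 m[φ1→slip] = [8, 9, 9]
r3 m[φ1→fog] = [567, 729, 729]
r3 m[φ1→cld] = [729, 729, 567]
r3 m[φ2→slip] = [36, 27, 12]
r3 m[φ2→sprk] = [192, 405, 729]
r3 m[φ3→sprk] = [6, 2, 3]
r3 m[slip→φ0] = [48, 81, 18]
r3 m[slip→φ1] = [24, 81, 10]
r3 m[slip→φ2] = [32, 81, 45]
r3 m[wind→φ0] = [1, 1, 1]
r3 m[fog→φ1] = [1, 1, 1]
r3 m[sprk→φ2] = [6, 2, 3]
r3 m[sprk→φ3] = [6, 5, 9]
r3 m[cld→φ1] = [1, 1, 1]
r4 m[φ0→slip] = [4, 9, 5]
r4 m[φ0→wind] = [405, 648, 729]
r4 m[φ1→slip] = [8, 9, 9]
r4 m[φ1→fog] = [567, 729, 729]
r4 m[φ1→cld] = [729, 729, 567]
r4 m[φ2→slip] = [36, 27, 12]
r4 m[φ2→sprk] = [192, 405, 729]
r4 m[φ3→sprk] = [6, 2, 3]
r4 m[slip→φ0] = [288, 243, 108]
r4 m[slip→φ1] = [144, 243, 60]
r4 m[slip→φ2] = [32, 81, 45]
r4 m[wind→φ0] = [1, 1, 1]
r4 m[fog→φ1] = [1, 1, 1]
r4 m[sprk→φ2] = [6, 2, 3]
r4 m[sprk→φ3] = [192, 405, 729]
r4 m[cld→φ1] = [1, 1, 1]
r5 m[φ0→slip] = [4, 9, 5]
r5 m[φ0→wind] = [1215, 1944, 2187]
r5 m[φ1→slip] = [8, 9, 9]
r5 m[φ1→fog] = [1701, 2187, 2187]
r5 m[φ1→cld] = [2187, 2187, 1701]
r5 m[φ2→slip] = [36, 27, 12]
r5 m[φ2→sprk] = [192, 405, 729]
r5 m[φ3→sprk] = [6, 2, 3]
r5 m[slip→φ0] = [288, 243, 108]
r5 m[slip→φ1] = [144, 243, 60]
r5 m[slip→φ2] = [32, 81, 45]
r5 m[wind→φ0] = [1, 1, 1]
r5 m[fog→φ1] = [1, 1, 1]
r5 m[sprk→φ2] = [6, 2, 3]
r5 m[sprk→φ3] = [192, 405, 729]
r5 m[cld→φ1] = [1, 1, 1]
r6 m[φ0→slip] = [4, 9, 5]
r6 m[φ0→wind] = [1215, 1944, 2187]
r6 m[φ1→slip] = [8, 9, 9]
r6 m[φ1→fog] = [1701, 2187, 2187]
r6 m[φ1→cld] = [2187, 2187, 1701]
r6 m[φ2→slip] = [36, 27, 12]
r6 m[φ2→sprk] = [192, 405, 729]
r6 m[φ3→sprk] = [6, 2, 3]
r6 m[slip→φ0] = [288, 243, 108]
r6 m[slip→φ1] = [144, 243, 60]
r6 m[slip→φ2] = [32, 81, 45]
r6 m[wind→φ0] = [1, 1, 1]
r6 m[fog→φ1] = [1, 1, 1]
r6 m[sprk→φ2] = [6, 2, 3]
r6 m[sprk→φ3] = [192, 405, 729]
r6 m[cld→φ1] = [1, 1, 1]
fixed point reached at round 6
b[cld] = ⊗ incoming = [2187, 2187, 1701]

b[cld] = [2187, 2187, 1701]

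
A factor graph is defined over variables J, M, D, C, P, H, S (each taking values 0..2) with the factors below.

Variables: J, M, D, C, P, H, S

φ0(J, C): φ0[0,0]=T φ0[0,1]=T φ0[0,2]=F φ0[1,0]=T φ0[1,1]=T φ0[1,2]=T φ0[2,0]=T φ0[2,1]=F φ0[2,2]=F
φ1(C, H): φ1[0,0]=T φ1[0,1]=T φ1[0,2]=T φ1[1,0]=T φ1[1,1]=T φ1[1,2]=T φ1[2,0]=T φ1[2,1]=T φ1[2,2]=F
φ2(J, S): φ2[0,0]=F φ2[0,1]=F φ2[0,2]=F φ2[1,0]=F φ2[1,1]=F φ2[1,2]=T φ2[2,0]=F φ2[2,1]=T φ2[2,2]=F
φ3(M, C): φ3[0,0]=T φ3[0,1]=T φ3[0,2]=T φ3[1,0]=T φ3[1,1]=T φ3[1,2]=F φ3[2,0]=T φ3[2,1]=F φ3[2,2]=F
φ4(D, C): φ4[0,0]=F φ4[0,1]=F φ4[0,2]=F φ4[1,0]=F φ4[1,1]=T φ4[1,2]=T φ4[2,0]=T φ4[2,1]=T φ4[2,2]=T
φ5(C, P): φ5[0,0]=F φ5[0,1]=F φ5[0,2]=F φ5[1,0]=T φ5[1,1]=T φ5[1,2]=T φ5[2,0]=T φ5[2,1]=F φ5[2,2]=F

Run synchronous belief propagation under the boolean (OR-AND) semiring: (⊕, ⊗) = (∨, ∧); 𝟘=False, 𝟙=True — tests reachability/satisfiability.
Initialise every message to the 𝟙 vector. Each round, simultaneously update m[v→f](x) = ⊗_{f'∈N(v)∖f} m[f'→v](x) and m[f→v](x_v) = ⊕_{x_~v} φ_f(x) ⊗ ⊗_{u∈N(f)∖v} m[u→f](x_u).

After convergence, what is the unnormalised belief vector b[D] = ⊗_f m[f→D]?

b[D] = [F, T, T]

init: all messages = 𝟙 over 3 values
r1 m[φ0→J] = [T, T, T]
r1 m[φ0→C] = [T, T, T]
r1 m[φ1→C] = [T, T, T]
r1 m[φ1→H] = [T, T, T]
r1 m[φ2→J] = [F, T, T]
r1 m[φ2→S] = [F, T, T]
r1 m[φ3→M] = [T, T, T]
r1 m[φ3→C] = [T, T, T]
r1 m[φ4→D] = [F, T, T]
r1 m[φ4→C] = [T, T, T]
r1 m[φ5→C] = [F, T, T]
r1 m[φ5→P] = [T, T, T]
r1 m[J→φ0] = [T, T, T]
r1 m[J→φ2] = [T, T, T]
r1 m[M→φ3] = [T, T, T]
r1 m[D→φ4] = [T, T, T]
r1 m[C→φ0] = [T, T, T]
r1 m[C→φ1] = [T, T, T]
r1 m[C→φ3] = [T, T, T]
r1 m[C→φ4] = [T, T, T]
r1 m[C→φ5] = [T, T, T]
r1 m[P→φ5] = [T, T, T]
r1 m[H→φ1] = [T, T, T]
r1 m[S→φ2] = [T, T, T]
r2 m[φ0→J] = [T, T, T]
r2 m[φ0→C] = [T, T, T]
r2 m[φ1→C] = [T, T, T]
r2 m[φ1→H] = [T, T, T]
r2 m[φ2→J] = [F, T, T]
r2 m[φ2→S] = [F, T, T]
r2 m[φ3→M] = [T, T, T]
r2 m[φ3→C] = [T, T, T]
r2 m[φ4→D] = [F, T, T]
r2 m[φ4→C] = [T, T, T]
r2 m[φ5→C] = [F, T, T]
r2 m[φ5→P] = [T, T, T]
r2 m[J→φ0] = [F, T, T]
r2 m[J→φ2] = [T, T, T]
r2 m[M→φ3] = [T, T, T]
r2 m[D→φ4] = [T, T, T]
r2 m[C→φ0] = [F, T, T]
r2 m[C→φ1] = [F, T, T]
r2 m[C→φ3] = [F, T, T]
r2 m[C→φ4] = [F, T, T]
r2 m[C→φ5] = [T, T, T]
r2 m[P→φ5] = [T, T, T]
r2 m[H→φ1] = [T, T, T]
r2 m[S→φ2] = [T, T, T]
r3 m[φ0→J] = [T, T, F]
r3 m[φ0→C] = [T, T, T]
r3 m[φ1→C] = [T, T, T]
r3 m[φ1→H] = [T, T, T]
r3 m[φ2→J] = [F, T, T]
r3 m[φ2→S] = [F, T, T]
r3 m[φ3→M] = [T, T, F]
r3 m[φ3→C] = [T, T, T]
r3 m[φ4→D] = [F, T, T]
r3 m[φ4→C] = [T, T, T]
r3 m[φ5→C] = [F, T, T]
r3 m[φ5→P] = [T, T, T]
r3 m[J→φ0] = [F, T, T]
r3 m[J→φ2] = [T, T, T]
r3 m[M→φ3] = [T, T, T]
r3 m[D→φ4] = [T, T, T]
r3 m[C→φ0] = [F, T, T]
r3 m[C→φ1] = [F, T, T]
r3 m[C→φ3] = [F, T, T]
r3 m[C→φ4] = [F, T, T]
r3 m[C→φ5] = [T, T, T]
r3 m[P→φ5] = [T, T, T]
r3 m[H→φ1] = [T, T, T]
r3 m[S→φ2] = [T, T, T]
r4 m[φ0→J] = [T, T, F]
r4 m[φ0→C] = [T, T, T]
r4 m[φ1→C] = [T, T, T]
r4 m[φ1→H] = [T, T, T]
r4 m[φ2→J] = [F, T, T]
r4 m[φ2→S] = [F, T, T]
r4 m[φ3→M] = [T, T, F]
r4 m[φ3→C] = [T, T, T]
r4 m[φ4→D] = [F, T, T]
r4 m[φ4→C] = [T, T, T]
r4 m[φ5→C] = [F, T, T]
r4 m[φ5→P] = [T, T, T]
r4 m[J→φ0] = [F, T, T]
r4 m[J→φ2] = [T, T, F]
r4 m[M→φ3] = [T, T, T]
r4 m[D→φ4] = [T, T, T]
r4 m[C→φ0] = [F, T, T]
r4 m[C→φ1] = [F, T, T]
r4 m[C→φ3] = [F, T, T]
r4 m[C→φ4] = [F, T, T]
r4 m[C→φ5] = [T, T, T]
r4 m[P→φ5] = [T, T, T]
r4 m[H→φ1] = [T, T, T]
r4 m[S→φ2] = [T, T, T]
r5 m[φ0→J] = [T, T, F]
r5 m[φ0→C] = [T, T, T]
r5 m[φ1→C] = [T, T, T]
r5 m[φ1→H] = [T, T, T]
r5 m[φ2→J] = [F, T, T]
r5 m[φ2→S] = [F, F, T]
r5 m[φ3→M] = [T, T, F]
r5 m[φ3→C] = [T, T, T]
r5 m[φ4→D] = [F, T, T]
r5 m[φ4→C] = [T, T, T]
r5 m[φ5→C] = [F, T, T]
r5 m[φ5→P] = [T, T, T]
r5 m[J→φ0] = [F, T, T]
r5 m[J→φ2] = [T, T, F]
r5 m[M→φ3] = [T, T, T]
r5 m[D→φ4] = [T, T, T]
r5 m[C→φ0] = [F, T, T]
r5 m[C→φ1] = [F, T, T]
r5 m[C→φ3] = [F, T, T]
r5 m[C→φ4] = [F, T, T]
r5 m[C→φ5] = [T, T, T]
r5 m[P→φ5] = [T, T, T]
r5 m[H→φ1] = [T, T, T]
r5 m[S→φ2] = [T, T, T]
r6 m[φ0→J] = [T, T, F]
r6 m[φ0→C] = [T, T, T]
r6 m[φ1→C] = [T, T, T]
r6 m[φ1→H] = [T, T, T]
r6 m[φ2→J] = [F, T, T]
r6 m[φ2→S] = [F, F, T]
r6 m[φ3→M] = [T, T, F]
r6 m[φ3→C] = [T, T, T]
r6 m[φ4→D] = [F, T, T]
r6 m[φ4→C] = [T, T, T]
r6 m[φ5→C] = [F, T, T]
r6 m[φ5→P] = [T, T, T]
r6 m[J→φ0] = [F, T, T]
r6 m[J→φ2] = [T, T, F]
r6 m[M→φ3] = [T, T, T]
r6 m[D→φ4] = [T, T, T]
r6 m[C→φ0] = [F, T, T]
r6 m[C→φ1] = [F, T, T]
r6 m[C→φ3] = [F, T, T]
r6 m[C→φ4] = [F, T, T]
r6 m[C→φ5] = [T, T, T]
r6 m[P→φ5] = [T, T, T]
r6 m[H→φ1] = [T, T, T]
r6 m[S→φ2] = [T, T, T]
fixed point reached at round 6
b[D] = ⊗ incoming = [F, T, T]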